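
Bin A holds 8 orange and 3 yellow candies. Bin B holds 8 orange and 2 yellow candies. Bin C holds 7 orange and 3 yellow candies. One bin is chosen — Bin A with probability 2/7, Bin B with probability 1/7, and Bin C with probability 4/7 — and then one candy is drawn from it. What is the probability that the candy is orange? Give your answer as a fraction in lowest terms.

278/385

From Bin A: P(orange) = 8/11.
From Bin B: P(orange) = 8/10.
From Bin C: P(orange) = 7/10.
Total probability = (2/7)(8/11) + (1/7)(8/10) + (4/7)(7/10) = 278/385.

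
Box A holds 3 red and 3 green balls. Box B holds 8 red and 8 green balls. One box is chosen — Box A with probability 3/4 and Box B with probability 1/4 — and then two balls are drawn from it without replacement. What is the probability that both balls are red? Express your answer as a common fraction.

5/24

From Box A: P(both red) = (3/6)(2/5) = 1/5.
From Box B: P(both red) = (8/16)(7/15) = 7/30.
Total probability = (3/4)(1/5) + (1/4)(7/30) = 5/24.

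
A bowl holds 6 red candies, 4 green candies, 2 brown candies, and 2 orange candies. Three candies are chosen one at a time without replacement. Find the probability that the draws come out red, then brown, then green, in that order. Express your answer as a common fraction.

Each draw changes the counts, so multiply the conditional probabilities along the sequence:
P = 6/14 × 2/13 × 4/12 = 48/2184 = 2/91.

2/91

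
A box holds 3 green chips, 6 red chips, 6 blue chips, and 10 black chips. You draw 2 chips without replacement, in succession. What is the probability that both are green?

P(every draw is green) = 3/25 × 2/24 = 6/600 = 1/100.

1/100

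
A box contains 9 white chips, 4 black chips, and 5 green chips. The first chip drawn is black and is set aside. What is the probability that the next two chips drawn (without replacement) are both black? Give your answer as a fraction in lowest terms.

After the first draw, 3 of the remaining 17 chips are black.
P = 3/17 × 2/16 = 6/272 = 3/136.

3/136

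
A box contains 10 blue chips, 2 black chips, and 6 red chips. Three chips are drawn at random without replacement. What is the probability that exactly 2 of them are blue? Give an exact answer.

15/34

One ordering (blue drawn first) has probability 10/18 × 9/17 × 8/16 = 720/4896 = 5/34.
There are C(3,2) = 3 such orderings, each equally likely, so P = 3 × 5/34 = 15/34.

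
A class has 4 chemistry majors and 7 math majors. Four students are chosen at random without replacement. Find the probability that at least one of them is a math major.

329/330

P(no math majors) = 4/11 × 3/10 × 2/9 × 1/8 = 24/7920 = 1/330.
P(at least one) = 1 − 1/330 = 329/330.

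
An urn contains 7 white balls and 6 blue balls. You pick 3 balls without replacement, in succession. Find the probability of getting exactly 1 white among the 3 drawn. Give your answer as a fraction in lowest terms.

One ordering (white drawn first) has probability 7/13 × 6/12 × 5/11 = 210/1716 = 35/286.
There are C(3,1) = 3 such orderings, each equally likely, so P = 3 × 35/286 = 105/286.

105/286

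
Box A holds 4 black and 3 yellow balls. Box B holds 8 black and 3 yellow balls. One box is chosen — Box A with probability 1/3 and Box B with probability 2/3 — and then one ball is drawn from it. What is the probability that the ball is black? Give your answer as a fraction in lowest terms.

From Box A: P(black) = 4/7.
From Box B: P(black) = 8/11.
Total probability = (1/3)(4/7) + (2/3)(8/11) = 52/77.

52/77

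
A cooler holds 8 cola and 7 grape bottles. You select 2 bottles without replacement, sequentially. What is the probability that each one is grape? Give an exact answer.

P(all grape) = 7/15 × 6/14 = 42/210 = 1/5.

1/5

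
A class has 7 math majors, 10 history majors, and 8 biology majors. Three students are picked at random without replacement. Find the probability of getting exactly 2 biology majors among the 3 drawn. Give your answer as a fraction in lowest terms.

119/575

One ordering (biology majors drawn first) has probability 8/25 × 7/24 × 17/23 = 952/13800 = 119/1725.
There are C(3,2) = 3 such orderings, each equally likely, so P = 3 × 119/1725 = 119/575.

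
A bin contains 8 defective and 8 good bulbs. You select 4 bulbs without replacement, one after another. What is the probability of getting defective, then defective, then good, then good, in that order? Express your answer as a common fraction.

14/195

Each draw changes the counts, so multiply the conditional probabilities along the sequence:
P = 8/16 × 7/15 × 8/14 × 7/13 = 3136/43680 = 14/195.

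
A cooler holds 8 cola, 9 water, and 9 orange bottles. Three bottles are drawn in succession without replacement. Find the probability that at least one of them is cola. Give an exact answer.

P(no cola) = 18/26 × 17/25 × 16/24 = 4896/15600 = 102/325.
P(at least one) = 1 − 102/325 = 223/325.

223/325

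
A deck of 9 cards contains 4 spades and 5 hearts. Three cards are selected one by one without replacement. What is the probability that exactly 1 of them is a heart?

One ordering (a heart drawn first) has probability 5/9 × 4/8 × 3/7 = 60/504 = 5/42.
There are C(3,1) = 3 such orderings, each equally likely, so P = 3 × 5/42 = 5/14.

5/14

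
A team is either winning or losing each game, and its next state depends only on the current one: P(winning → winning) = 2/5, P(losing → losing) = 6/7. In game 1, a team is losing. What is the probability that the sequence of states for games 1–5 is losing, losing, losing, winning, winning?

Game 1 is given. For each transition, use the conditional probability from the current state:
P(losing | losing) = 6/7; P(losing | losing) = 6/7; P(winning | losing) = 1/7; P(winning | winning) = 2/5.
P = 6/7 × 6/7 × 1/7 × 2/5 = 72/1715.

72/1715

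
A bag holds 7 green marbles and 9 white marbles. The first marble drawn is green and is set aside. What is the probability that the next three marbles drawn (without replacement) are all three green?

4/91

After the first draw, 6 of the remaining 15 marbles are green.
P = 6/15 × 5/14 × 4/13 = 120/2730 = 4/91.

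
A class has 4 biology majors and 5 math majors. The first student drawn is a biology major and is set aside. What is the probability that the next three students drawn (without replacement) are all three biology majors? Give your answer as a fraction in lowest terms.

1/56

After the first draw, 3 of the remaining 8 students are biology majors.
P = 3/8 × 2/7 × 1/6 = 6/336 = 1/56.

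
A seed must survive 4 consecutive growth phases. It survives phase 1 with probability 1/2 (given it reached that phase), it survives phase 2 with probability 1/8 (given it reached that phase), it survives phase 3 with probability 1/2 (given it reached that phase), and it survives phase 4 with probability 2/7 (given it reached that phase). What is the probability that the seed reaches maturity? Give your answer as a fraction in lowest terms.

Each stage is reached only if all earlier stages succeed, so
P = 1/2 × 1/8 × 1/2 × 2/7 = 2/224 = 1/112.

1/112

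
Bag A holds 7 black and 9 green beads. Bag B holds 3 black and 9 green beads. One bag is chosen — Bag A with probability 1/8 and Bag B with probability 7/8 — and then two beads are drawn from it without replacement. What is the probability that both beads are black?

From Bag A: P(both black) = (7/16)(6/15) = 7/40.
From Bag B: P(both black) = (3/12)(2/11) = 1/22.
Total probability = (1/8)(7/40) + (7/8)(1/22) = 217/3520.

217/3520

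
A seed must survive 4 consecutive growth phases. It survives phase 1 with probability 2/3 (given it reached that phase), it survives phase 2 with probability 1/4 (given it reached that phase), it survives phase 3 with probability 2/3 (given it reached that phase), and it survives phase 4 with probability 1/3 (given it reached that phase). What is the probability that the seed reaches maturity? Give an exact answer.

The events are sequential, so multiply the conditional probabilities:
P = 2/3 × 1/4 × 2/3 × 1/3 = 4/108 = 1/27.

1/27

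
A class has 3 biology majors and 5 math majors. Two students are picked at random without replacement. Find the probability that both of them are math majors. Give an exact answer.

P(all math majors) = 5/8 × 4/7 = 20/56 = 5/14.

5/14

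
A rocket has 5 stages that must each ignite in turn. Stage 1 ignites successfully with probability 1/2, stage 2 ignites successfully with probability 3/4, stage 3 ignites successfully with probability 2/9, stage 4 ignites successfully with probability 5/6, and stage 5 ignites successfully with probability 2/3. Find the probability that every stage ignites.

Each stage is reached only if all earlier stages succeed, so
P = 1/2 × 3/4 × 2/9 × 5/6 × 2/3 = 60/1296 = 5/108.

5/108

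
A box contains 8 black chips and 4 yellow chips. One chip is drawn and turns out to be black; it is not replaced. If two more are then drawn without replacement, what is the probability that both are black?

With the first chip removed, 7 black remain out of 11.
P = 7/11 × 6/10 = 42/110 = 21/55.

21/55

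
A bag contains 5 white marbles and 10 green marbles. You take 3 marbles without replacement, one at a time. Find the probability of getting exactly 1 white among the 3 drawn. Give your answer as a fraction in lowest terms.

One ordering (white drawn first) has probability 5/15 × 10/14 × 9/13 = 450/2730 = 15/91.
There are C(3,1) = 3 such orderings, each equally likely, so P = 3 × 15/91 = 45/91.

45/91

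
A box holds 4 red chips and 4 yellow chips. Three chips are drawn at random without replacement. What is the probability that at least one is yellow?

P(no yellow) = 4/8 × 3/7 × 2/6 = 24/336 = 1/14.
P(at least one) = 1 − 1/14 = 13/14.

13/14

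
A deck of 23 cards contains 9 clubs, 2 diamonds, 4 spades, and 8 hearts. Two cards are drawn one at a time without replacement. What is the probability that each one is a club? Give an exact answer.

36/253

P = 9/23 × 8/22 = 72/506 = 36/253.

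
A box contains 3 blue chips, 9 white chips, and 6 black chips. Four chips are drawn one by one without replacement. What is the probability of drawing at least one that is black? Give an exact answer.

P(no black) = 12/18 × 11/17 × 10/16 × 9/15 = 11880/73440 = 11/68.
P(at least one) = 1 − 11/68 = 57/68.

57/68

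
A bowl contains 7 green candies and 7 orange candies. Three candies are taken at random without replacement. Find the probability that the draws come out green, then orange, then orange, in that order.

Chain rule:
P = 7/14 × 7/13 × 6/12 = 294/2184 = 7/52.

7/52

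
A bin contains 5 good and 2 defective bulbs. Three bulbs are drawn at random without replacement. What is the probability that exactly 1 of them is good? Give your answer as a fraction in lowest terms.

One ordering (good drawn first) has probability 5/7 × 2/6 × 1/5 = 10/210 = 1/21.
There are C(3,1) = 3 such orderings, each equally likely, so P = 3 × 1/21 = 1/7.

1/7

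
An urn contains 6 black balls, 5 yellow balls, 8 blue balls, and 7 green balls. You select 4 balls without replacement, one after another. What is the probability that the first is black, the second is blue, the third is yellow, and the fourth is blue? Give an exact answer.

Multiply the probability of each draw given the previous ones:
P = 6/26 × 8/25 × 5/24 × 7/23 = 1680/358800 = 7/1495.

7/1495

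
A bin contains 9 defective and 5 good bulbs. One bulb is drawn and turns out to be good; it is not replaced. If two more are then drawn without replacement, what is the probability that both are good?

After the first draw, 4 of the remaining 13 bulbs are good.
P = 4/13 × 3/12 = 12/156 = 1/13.

1/13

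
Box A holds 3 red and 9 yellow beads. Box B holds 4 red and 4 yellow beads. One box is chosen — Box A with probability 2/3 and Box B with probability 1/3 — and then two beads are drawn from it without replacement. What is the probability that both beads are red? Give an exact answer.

47/462

From Box A: P(both red) = (3/12)(2/11) = 1/22.
From Box B: P(both red) = (4/8)(3/7) = 3/14.
Total probability = (2/3)(1/22) + (1/3)(3/14) = 47/462.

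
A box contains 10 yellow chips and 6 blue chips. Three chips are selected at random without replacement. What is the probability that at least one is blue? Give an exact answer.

P(no blue) = 10/16 × 9/15 × 8/14 = 720/3360 = 3/14.
P(at least one) = 1 − 3/14 = 11/14.

11/14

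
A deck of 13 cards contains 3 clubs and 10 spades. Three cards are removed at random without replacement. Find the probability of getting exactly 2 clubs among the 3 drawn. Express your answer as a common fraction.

15/143

One ordering (clubs drawn first) has probability 3/13 × 2/12 × 10/11 = 60/1716 = 5/143.
There are C(3,2) = 3 such orderings, each equally likely, so P = 3 × 5/143 = 15/143.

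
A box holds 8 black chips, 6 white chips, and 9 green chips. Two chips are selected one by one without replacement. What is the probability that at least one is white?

117/253

P(no white) = 17/23 × 16/22 = 272/506 = 136/253.
P(at least one) = 1 − 136/253 = 117/253.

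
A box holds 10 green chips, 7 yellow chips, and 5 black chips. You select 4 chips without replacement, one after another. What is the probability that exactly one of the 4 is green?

One ordering (green drawn first) has probability 10/22 × 12/21 × 11/20 × 10/19 = 13200/175560 = 10/133.
There are C(4,1) = 4 such orderings, each equally likely, so P = 4 × 10/133 = 40/133.

40/133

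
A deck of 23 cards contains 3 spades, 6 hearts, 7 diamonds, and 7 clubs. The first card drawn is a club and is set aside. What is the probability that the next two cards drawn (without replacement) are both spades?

After the first draw, 3 of the remaining 22 cards are spades.
P = 3/22 × 2/21 = 6/462 = 1/77.

1/77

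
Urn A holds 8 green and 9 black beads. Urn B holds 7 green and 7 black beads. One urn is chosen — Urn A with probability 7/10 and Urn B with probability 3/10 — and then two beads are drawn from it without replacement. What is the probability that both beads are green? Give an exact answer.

From Urn A: P(both green) = (8/17)(7/16) = 7/34.
From Urn B: P(both green) = (7/14)(6/13) = 3/13.
Total probability = (7/10)(7/34) + (3/10)(3/13) = 943/4420.

943/4420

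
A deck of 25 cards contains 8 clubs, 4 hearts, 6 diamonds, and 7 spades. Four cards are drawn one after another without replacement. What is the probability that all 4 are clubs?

P(all clubs) = 8/25 × 7/24 × 6/23 × 5/22 = 1680/303600 = 7/1265.

7/1265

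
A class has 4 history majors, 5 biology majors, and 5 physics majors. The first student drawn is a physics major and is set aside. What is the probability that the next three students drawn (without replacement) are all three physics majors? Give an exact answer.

2/143

With the first student removed, 4 physics majors remain out of 13.
P = 4/13 × 3/12 × 2/11 = 24/1716 = 2/143.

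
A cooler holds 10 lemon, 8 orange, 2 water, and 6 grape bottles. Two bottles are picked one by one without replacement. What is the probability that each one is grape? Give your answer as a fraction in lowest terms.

P(every draw is grape) = 6/26 × 5/25 = 30/650 = 3/65.

3/65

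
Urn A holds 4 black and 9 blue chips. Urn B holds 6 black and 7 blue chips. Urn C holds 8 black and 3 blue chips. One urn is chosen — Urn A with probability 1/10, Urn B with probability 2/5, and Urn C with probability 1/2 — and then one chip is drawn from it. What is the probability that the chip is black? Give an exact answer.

414/715

From Urn A: P(black) = 4/13.
From Urn B: P(black) = 6/13.
From Urn C: P(black) = 8/11.
Total probability = (1/10)(4/13) + (2/5)(6/13) + (1/2)(8/11) = 414/715.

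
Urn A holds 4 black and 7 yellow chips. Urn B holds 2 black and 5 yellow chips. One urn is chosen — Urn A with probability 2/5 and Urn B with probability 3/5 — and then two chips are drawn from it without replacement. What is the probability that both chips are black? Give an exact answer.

From Urn A: P(both black) = (4/11)(3/10) = 6/55.
From Urn B: P(both black) = (2/7)(1/6) = 1/21.
Total probability = (2/5)(6/55) + (3/5)(1/21) = 139/1925.

139/1925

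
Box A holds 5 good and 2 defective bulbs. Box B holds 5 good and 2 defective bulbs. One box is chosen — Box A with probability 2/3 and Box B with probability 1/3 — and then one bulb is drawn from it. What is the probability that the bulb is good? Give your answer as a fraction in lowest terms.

From Box A: P(good) = 5/7.
From Box B: P(good) = 5/7.
Total probability = (2/3)(5/7) + (1/3)(5/7) = 5/7.

5/7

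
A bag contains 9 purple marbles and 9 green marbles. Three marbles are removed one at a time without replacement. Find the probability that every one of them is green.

7/68

P(every draw is green) = 9/18 × 8/17 × 7/16 = 504/4896 = 7/68.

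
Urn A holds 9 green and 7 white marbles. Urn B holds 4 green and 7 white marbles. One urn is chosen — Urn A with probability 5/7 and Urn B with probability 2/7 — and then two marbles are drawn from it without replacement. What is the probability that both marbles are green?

27/110

From Urn A: P(both green) = (9/16)(8/15) = 3/10.
From Urn B: P(both green) = (4/11)(3/10) = 6/55.
Total probability = (5/7)(3/10) + (2/7)(6/55) = 27/110.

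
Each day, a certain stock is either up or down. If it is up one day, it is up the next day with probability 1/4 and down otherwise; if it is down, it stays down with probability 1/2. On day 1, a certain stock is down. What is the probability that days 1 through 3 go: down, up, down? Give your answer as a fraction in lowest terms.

3/8

Day 1 is given. For each transition, use the conditional probability from the current state:
P(up | down) = 1/2; P(down | up) = 3/4.
P = 1/2 × 3/4 = 3/8.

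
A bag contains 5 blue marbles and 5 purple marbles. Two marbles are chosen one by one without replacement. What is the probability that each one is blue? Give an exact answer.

P(every draw is blue) = 5/10 × 4/9 = 20/90 = 2/9.

2/9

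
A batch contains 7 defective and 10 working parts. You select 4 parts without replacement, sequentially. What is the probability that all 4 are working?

P(all working) = 10/17 × 9/16 × 8/15 × 7/14 = 5040/57120 = 3/34.

3/34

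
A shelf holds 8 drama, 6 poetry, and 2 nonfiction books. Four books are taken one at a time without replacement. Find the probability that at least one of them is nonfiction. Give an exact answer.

P(no nonfiction) = 14/16 × 13/15 × 12/14 × 11/13 = 24024/43680 = 11/20.
P(at least one) = 1 − 11/20 = 9/20.

9/20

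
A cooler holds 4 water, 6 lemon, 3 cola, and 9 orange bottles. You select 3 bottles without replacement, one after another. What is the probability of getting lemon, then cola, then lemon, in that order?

Chain rule:
P = 6/22 × 3/21 × 5/20 = 90/9240 = 3/308.

3/308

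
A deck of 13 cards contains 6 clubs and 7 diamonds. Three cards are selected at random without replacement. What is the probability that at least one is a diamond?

133/143

P(no diamonds) = 6/13 × 5/12 × 4/11 = 120/1716 = 10/143.
P(at least one) = 1 − 10/143 = 133/143.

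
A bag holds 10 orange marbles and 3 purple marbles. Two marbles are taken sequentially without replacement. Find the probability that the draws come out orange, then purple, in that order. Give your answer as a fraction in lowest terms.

Each draw changes the counts, so multiply the conditional probabilities along the sequence:
P = 10/13 × 3/12 = 30/156 = 5/26.

5/26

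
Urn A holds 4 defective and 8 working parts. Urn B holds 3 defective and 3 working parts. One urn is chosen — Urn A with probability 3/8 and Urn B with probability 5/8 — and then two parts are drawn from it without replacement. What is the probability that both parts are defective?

7/44

From Urn A: P(both defective) = (4/12)(3/11) = 1/11.
From Urn B: P(both defective) = (3/6)(2/5) = 1/5.
Total probability = (3/8)(1/11) + (5/8)(1/5) = 7/44.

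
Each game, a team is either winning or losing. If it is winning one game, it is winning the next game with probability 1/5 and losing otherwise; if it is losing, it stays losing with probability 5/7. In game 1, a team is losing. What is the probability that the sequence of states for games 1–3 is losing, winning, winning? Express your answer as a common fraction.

2/35

Game 1 is given. For each transition, use the conditional probability from the current state:
P(winning | losing) = 2/7; P(winning | winning) = 1/5.
P = 2/7 × 1/5 = 2/35.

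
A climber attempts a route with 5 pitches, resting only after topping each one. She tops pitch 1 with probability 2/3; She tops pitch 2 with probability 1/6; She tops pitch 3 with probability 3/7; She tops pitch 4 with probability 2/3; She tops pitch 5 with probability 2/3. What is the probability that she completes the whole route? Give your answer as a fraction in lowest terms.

4/189

Multiplying along the chain,
P = 2/3 × 1/6 × 3/7 × 2/3 × 2/3 = 24/1134 = 4/189.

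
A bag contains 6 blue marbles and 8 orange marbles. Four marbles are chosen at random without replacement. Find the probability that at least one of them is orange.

P(no orange) = 6/14 × 5/13 × 4/12 × 3/11 = 360/24024 = 15/1001.
P(at least one) = 1 − 15/1001 = 986/1001.

986/1001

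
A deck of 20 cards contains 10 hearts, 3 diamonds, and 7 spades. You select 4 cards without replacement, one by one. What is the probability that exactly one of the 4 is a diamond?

8/19

One ordering (a diamond drawn first) has probability 3/20 × 17/19 × 16/18 × 15/17 = 12240/116280 = 2/19.
There are C(4,1) = 4 such orderings, each equally likely, so P = 4 × 2/19 = 8/19.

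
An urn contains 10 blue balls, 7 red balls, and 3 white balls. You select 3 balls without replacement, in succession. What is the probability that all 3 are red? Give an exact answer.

7/228

P(all red) = 7/20 × 6/19 × 5/18 = 210/6840 = 7/228.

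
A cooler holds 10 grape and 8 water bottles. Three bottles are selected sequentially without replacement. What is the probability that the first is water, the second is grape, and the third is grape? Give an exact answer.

Multiply the probability of each draw given the previous ones:
P = 8/18 × 10/17 × 9/16 = 720/4896 = 5/34.

5/34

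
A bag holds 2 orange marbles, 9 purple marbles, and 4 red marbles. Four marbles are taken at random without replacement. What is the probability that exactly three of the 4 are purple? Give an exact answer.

24/65

One ordering (purple drawn first) has probability 9/15 × 8/14 × 7/13 × 6/12 = 3024/32760 = 6/65.
There are C(4,3) = 4 such orderings, each equally likely, so P = 4 × 6/65 = 24/65.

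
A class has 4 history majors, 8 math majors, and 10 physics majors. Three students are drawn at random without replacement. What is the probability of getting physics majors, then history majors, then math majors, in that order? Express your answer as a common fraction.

Chain rule:
P = 10/22 × 4/21 × 8/20 = 320/9240 = 8/231.

8/231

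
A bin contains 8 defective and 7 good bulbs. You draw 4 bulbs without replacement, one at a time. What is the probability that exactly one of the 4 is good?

One ordering (good drawn first) has probability 7/15 × 8/14 × 7/13 × 6/12 = 2352/32760 = 14/195.
There are C(4,1) = 4 such orderings, each equally likely, so P = 4 × 14/195 = 56/195.

56/195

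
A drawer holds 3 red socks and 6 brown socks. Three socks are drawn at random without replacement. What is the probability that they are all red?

P(every draw is red) = 3/9 × 2/8 × 1/7 = 6/504 = 1/84.

1/84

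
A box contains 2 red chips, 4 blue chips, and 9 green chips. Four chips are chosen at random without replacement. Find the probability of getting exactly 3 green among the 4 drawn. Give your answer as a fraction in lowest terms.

24/65

One ordering (green drawn first) has probability 9/15 × 8/14 × 7/13 × 6/12 = 3024/32760 = 6/65.
There are C(4,3) = 4 such orderings, each equally likely, so P = 4 × 6/65 = 24/65.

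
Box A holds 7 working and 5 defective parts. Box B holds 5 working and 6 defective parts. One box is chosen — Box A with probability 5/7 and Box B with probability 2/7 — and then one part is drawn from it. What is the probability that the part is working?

505/924

From Box A: P(working) = 7/12.
From Box B: P(working) = 5/11.
Total probability = (5/7)(7/12) + (2/7)(5/11) = 505/924.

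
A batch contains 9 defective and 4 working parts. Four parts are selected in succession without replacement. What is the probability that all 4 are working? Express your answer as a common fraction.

1/715

P(every draw is working) = 4/13 × 3/12 × 2/11 × 1/10 = 24/17160 = 1/715.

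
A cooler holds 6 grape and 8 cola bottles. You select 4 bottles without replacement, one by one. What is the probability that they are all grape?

P(all grape) = 6/14 × 5/13 × 4/12 × 3/11 = 360/24024 = 15/1001.

15/1001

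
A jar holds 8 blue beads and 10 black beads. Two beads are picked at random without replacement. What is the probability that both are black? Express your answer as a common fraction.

P = 10/18 × 9/17 = 90/306 = 5/17.

5/17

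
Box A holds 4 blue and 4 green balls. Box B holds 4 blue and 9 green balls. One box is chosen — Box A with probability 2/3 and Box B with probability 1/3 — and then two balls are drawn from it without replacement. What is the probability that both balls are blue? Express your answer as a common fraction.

From Box A: P(both blue) = (4/8)(3/7) = 3/14.
From Box B: P(both blue) = (4/13)(3/12) = 1/13.
Total probability = (2/3)(3/14) + (1/3)(1/13) = 46/273.

46/273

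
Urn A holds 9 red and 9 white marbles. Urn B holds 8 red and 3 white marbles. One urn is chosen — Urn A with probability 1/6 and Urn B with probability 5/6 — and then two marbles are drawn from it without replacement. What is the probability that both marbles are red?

From Urn A: P(both red) = (9/18)(8/17) = 4/17.
From Urn B: P(both red) = (8/11)(7/10) = 28/55.
Total probability = (1/6)(4/17) + (5/6)(28/55) = 260/561.

260/561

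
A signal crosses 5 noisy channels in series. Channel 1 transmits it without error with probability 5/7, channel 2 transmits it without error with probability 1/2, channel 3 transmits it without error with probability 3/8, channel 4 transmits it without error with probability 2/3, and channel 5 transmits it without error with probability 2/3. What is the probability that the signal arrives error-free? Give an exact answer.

The events are sequential, so multiply the conditional probabilities:
P = 5/7 × 1/2 × 3/8 × 2/3 × 2/3 = 60/1008 = 5/84.

5/84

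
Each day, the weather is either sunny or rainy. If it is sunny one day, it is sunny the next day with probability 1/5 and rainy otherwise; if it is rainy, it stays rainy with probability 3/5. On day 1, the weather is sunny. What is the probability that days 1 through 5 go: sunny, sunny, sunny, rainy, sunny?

8/625

Day 1 is given. For each transition, use the conditional probability from the current state:
P(sunny | sunny) = 1/5; P(sunny | sunny) = 1/5; P(rainy | sunny) = 4/5; P(sunny | rainy) = 2/5.
P = 1/5 × 1/5 × 4/5 × 2/5 = 8/625.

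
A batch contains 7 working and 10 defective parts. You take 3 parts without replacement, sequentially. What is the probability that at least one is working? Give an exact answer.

14/17

P(no working) = 10/17 × 9/16 × 8/15 = 720/4080 = 3/17.
P(at least one) = 1 − 3/17 = 14/17.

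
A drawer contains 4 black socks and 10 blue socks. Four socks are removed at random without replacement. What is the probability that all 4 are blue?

P(all blue) = 10/14 × 9/13 × 8/12 × 7/11 = 5040/24024 = 30/143.

30/143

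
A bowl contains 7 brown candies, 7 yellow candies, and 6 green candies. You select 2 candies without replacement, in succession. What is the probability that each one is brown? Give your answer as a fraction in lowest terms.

P(all brown) = 7/20 × 6/19 = 42/380 = 21/190.

21/190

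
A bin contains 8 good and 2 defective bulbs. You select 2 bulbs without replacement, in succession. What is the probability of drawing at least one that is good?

44/45

P(no good) = 2/10 × 1/9 = 2/90 = 1/45.
P(at least one) = 1 − 1/45 = 44/45.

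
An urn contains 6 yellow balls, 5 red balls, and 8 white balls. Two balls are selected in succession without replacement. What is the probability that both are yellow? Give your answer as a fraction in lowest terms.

5/57

P(all yellow) = 6/19 × 5/18 = 30/342 = 5/57.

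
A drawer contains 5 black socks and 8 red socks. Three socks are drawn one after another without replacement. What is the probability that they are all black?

P(all black) = 5/13 × 4/12 × 3/11 = 60/1716 = 5/143.

5/143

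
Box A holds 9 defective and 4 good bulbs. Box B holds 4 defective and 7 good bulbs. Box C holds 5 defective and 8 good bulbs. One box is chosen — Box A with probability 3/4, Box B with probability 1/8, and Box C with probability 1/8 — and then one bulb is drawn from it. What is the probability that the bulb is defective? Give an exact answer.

701/1144

From Box A: P(defective) = 9/13.
From Box B: P(defective) = 4/11.
From Box C: P(defective) = 5/13.
Total probability = (3/4)(9/13) + (1/8)(4/11) + (1/8)(5/13) = 701/1144.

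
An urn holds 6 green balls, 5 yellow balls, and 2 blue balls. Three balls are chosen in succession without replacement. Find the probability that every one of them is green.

10/143

P(every draw is green) = 6/13 × 5/12 × 4/11 = 120/1716 = 10/143.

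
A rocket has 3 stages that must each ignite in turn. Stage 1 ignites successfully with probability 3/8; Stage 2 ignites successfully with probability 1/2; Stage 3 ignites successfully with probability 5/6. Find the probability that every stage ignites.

Multiplying along the chain,
P = 3/8 × 1/2 × 5/6 = 15/96 = 5/32.

5/32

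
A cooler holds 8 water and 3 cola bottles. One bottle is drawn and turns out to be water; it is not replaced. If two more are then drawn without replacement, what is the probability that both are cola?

1/15

With the first bottle removed, 3 cola remain out of 10.
P = 3/10 × 2/9 = 6/90 = 1/15.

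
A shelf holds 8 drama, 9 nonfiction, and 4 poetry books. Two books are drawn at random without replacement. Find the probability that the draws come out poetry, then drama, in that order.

Multiply the probability of each draw given the previous ones:
P = 4/21 × 8/20 = 32/420 = 8/105.

8/105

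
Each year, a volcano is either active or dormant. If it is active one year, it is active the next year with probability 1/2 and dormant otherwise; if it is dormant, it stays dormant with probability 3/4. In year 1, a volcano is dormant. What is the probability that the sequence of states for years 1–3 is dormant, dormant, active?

3/16

Year 1 is given. For each transition, use the conditional probability from the current state:
P(dormant | dormant) = 3/4; P(active | dormant) = 1/4.
P = 3/4 × 1/4 = 3/16.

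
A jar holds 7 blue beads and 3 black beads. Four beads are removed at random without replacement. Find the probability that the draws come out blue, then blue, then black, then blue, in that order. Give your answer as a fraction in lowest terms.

Each draw changes the counts, so multiply the conditional probabilities along the sequence:
P = 7/10 × 6/9 × 3/8 × 5/7 = 630/5040 = 1/8.

1/8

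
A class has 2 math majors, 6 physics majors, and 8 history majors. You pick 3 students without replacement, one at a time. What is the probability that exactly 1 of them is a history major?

One ordering (a history major drawn first) has probability 8/16 × 8/15 × 7/14 = 448/3360 = 2/15.
There are C(3,1) = 3 such orderings, each equally likely, so P = 3 × 2/15 = 2/5.

2/5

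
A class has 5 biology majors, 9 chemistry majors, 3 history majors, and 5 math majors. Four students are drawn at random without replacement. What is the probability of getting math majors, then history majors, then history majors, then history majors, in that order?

1/5852

Multiply the probability of each draw given the previous ones:
P = 5/22 × 3/21 × 2/20 × 1/19 = 30/175560 = 1/5852.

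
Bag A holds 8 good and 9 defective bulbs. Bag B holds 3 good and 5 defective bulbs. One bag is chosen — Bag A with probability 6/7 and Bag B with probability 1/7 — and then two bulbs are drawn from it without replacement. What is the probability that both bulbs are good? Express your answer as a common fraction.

639/3332

From Bag A: P(both good) = (8/17)(7/16) = 7/34.
From Bag B: P(both good) = (3/8)(2/7) = 3/28.
Total probability = (6/7)(7/34) + (1/7)(3/28) = 639/3332.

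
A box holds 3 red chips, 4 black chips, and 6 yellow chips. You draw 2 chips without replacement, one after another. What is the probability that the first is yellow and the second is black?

2/13

Each draw changes the counts, so multiply the conditional probabilities along the sequence:
P = 6/13 × 4/12 = 24/156 = 2/13.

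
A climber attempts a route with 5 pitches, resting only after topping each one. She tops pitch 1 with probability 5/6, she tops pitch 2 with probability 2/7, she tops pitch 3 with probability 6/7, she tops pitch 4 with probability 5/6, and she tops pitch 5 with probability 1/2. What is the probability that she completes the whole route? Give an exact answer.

Multiplying along the chain,
P = 5/6 × 2/7 × 6/7 × 5/6 × 1/2 = 300/3528 = 25/294.

25/294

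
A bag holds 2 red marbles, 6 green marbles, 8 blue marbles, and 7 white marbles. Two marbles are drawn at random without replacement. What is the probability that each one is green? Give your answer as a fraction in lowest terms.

P = 6/23 × 5/22 = 30/506 = 15/253.

15/253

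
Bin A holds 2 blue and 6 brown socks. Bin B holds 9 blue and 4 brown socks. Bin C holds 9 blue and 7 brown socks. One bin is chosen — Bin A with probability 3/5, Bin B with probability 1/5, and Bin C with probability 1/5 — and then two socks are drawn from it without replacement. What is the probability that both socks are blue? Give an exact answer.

From Bin A: P(both blue) = (2/8)(1/7) = 1/28.
From Bin B: P(both blue) = (9/13)(8/12) = 6/13.
From Bin C: P(both blue) = (9/16)(8/15) = 3/10.
Total probability = (3/5)(1/28) + (1/5)(6/13) + (1/5)(3/10) = 1581/9100.

1581/9100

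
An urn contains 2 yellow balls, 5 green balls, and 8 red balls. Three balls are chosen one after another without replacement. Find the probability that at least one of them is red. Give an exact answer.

12/13

P(no red) = 7/15 × 6/14 × 5/13 = 210/2730 = 1/13.
P(at least one) = 1 − 1/13 = 12/13.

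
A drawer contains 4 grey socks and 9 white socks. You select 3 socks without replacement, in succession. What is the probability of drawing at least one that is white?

P(no white) = 4/13 × 3/12 × 2/11 = 24/1716 = 2/143.
P(at least one) = 1 − 2/143 = 141/143.

141/143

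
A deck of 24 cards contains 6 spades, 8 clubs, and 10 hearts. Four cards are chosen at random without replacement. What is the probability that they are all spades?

5/3542

P = 6/24 × 5/23 × 4/22 × 3/21 = 360/255024 = 5/3542.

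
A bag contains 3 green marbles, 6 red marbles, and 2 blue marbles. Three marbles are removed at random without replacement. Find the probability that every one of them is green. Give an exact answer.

P(all green) = 3/11 × 2/10 × 1/9 = 6/990 = 1/165.

1/165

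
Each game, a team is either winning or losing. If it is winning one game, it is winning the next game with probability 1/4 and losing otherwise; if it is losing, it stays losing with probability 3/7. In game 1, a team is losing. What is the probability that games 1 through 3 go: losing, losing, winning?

Game 1 is given. For each transition, use the conditional probability from the current state:
P(losing | losing) = 3/7; P(winning | losing) = 4/7.
P = 3/7 × 4/7 = 12/49.

12/49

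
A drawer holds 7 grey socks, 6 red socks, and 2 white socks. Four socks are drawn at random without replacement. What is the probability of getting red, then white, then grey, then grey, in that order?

Each draw changes the counts, so multiply the conditional probabilities along the sequence:
P = 6/15 × 2/14 × 7/13 × 6/12 = 504/32760 = 1/65.

1/65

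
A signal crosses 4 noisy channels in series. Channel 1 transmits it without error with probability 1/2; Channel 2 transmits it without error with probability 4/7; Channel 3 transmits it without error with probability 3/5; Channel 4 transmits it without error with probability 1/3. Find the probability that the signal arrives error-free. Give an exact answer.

Multiplying along the chain,
P = 1/2 × 4/7 × 3/5 × 1/3 = 12/210 = 2/35.

2/35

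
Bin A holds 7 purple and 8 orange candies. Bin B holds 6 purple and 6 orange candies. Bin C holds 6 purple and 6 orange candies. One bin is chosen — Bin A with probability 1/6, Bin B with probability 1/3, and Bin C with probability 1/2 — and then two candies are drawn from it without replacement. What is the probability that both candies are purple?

49/220

From Bin A: P(both purple) = (7/15)(6/14) = 1/5.
From Bin B: P(both purple) = (6/12)(5/11) = 5/22.
From Bin C: P(both purple) = (6/12)(5/11) = 5/22.
Total probability = (1/6)(1/5) + (1/3)(5/22) + (1/2)(5/22) = 49/220.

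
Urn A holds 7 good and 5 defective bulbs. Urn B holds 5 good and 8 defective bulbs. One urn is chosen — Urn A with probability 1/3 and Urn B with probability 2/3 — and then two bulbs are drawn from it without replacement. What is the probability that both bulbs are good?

493/2574

From Urn A: P(both good) = (7/12)(6/11) = 7/22.
From Urn B: P(both good) = (5/13)(4/12) = 5/39.
Total probability = (1/3)(7/22) + (2/3)(5/39) = 493/2574.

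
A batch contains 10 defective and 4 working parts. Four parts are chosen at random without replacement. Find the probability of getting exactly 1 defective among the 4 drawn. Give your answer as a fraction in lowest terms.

One ordering (defective drawn first) has probability 10/14 × 4/13 × 3/12 × 2/11 = 240/24024 = 10/1001.
There are C(4,1) = 4 such orderings, each equally likely, so P = 4 × 10/1001 = 40/1001.

40/1001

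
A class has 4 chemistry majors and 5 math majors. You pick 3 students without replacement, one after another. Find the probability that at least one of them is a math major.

20/21

P(no math majors) = 4/9 × 3/8 × 2/7 = 24/504 = 1/21.
P(at least one) = 1 − 1/21 = 20/21.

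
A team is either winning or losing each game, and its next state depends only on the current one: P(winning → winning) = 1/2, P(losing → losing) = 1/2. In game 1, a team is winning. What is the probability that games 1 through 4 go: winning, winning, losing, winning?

Game 1 is given. For each transition, use the conditional probability from the current state:
P(winning | winning) = 1/2; P(losing | winning) = 1/2; P(winning | losing) = 1/2.
P = 1/2 × 1/2 × 1/2 = 1/8.

1/8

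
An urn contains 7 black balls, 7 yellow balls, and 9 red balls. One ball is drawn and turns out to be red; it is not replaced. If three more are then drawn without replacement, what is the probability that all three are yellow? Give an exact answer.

1/44

After the first draw, 7 of the remaining 22 balls are yellow.
P = 7/22 × 6/21 × 5/20 = 210/9240 = 1/44.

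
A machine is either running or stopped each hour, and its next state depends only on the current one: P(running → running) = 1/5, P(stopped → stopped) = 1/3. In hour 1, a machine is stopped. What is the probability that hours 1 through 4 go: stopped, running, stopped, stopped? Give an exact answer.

Hour 1 is given. For each transition, use the conditional probability from the current state:
P(running | stopped) = 2/3; P(stopped | running) = 4/5; P(stopped | stopped) = 1/3.
P = 2/3 × 4/5 × 1/3 = 8/45.

8/45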